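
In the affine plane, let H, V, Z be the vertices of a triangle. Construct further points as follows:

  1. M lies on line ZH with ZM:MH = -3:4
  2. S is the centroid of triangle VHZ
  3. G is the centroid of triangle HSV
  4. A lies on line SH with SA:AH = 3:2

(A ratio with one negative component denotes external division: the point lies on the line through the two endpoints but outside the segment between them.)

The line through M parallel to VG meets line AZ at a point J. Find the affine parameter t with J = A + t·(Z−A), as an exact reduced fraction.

Choose coordinates H = (0, 0), V = (1, 0), Z = (0, 1).
1. M lies on line ZH with ZM:MH = -3:4 ⇒ M = (0, 4)
2. S is the centroid of triangle VHZ ⇒ S = (1/3, 1/3)
3. G is the centroid of triangle HSV ⇒ G = (4/9, 1/9)
4. A lies on line SH with SA:AH = 3:2 ⇒ A = (2/15, 2/15)
through M parallel to VG: direction (-5/9, 1/9); meets AZ at J = (-10/21, 86/21)
J = A + t·(Z−A) with t = 32/7

t = 32/7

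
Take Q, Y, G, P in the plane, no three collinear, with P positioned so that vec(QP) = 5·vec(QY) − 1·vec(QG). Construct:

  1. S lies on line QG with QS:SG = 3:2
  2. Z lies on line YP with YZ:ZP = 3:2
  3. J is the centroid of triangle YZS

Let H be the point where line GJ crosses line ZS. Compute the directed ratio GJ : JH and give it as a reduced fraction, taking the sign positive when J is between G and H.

Choose coordinates Q = (0, 0), Y = (1, 0), G = (0, 1), P = (5, -1).
1. S lies on line QG with QS:SG = 3:2 ⇒ S = (0, 3/5)
2. Z lies on line YP with YZ:ZP = 3:2 ⇒ Z = (17/5, -3/5)
3. J is the centroid of triangle YZS ⇒ J = (22/15, 0)
line GJ meets ZS at H = (748/615, 7/41)
J = G + t·(H−G) with t = 41/34, so GJ:JH = 41/34:-7/34

GJ:JH = -41/7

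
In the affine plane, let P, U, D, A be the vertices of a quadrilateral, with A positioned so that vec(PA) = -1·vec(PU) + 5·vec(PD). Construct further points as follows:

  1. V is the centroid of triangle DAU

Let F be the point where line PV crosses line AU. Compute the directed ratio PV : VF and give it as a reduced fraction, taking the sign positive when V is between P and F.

PV:VF = 4

Choose coordinates P = (0, 0), U = (1, 0), D = (0, 1), A = (-1, 5).
1. V is the centroid of triangle DAU ⇒ V = (0, 2)
line PV meets AU at F = (0, 5/2)
V = P + t·(F−P) with t = 4/5, so PV:VF = 4/5:1/5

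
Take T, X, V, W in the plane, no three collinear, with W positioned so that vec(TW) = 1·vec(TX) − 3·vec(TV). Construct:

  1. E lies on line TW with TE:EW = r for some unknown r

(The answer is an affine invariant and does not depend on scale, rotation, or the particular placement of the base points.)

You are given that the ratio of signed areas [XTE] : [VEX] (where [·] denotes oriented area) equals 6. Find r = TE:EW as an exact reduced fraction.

r = -2/5

Assign T = (0, 0), X = (1, 0), V = (0, 1), W = (1, -3) — the answer is frame-independent, so this choice is without loss of generality.
1. With TE:EW = r, write λ = r/(r+1) so E = T + λ·(W−T); E is affine-linear in λ
Every point depending on E is an affine combination of E and λ-independent points, so each such coordinate is linear in λ; the λ² term in each signed area is a multiple of (W−T)×(W−T) = 0, so 2·[XTE] and 2·[VEX] are each linear in λ. Evaluating at λ=0 and λ=1:
  2·[XTE] = 3·λ,   2·[VEX] = 2·λ + 1
So [XTE]:[VEX] = (3·λ) / (2·λ + 1). Setting this equal to 6:
  3·λ = 6·(2·λ + 1)  ⇒  λ = -2/3
Then r = λ/(1−λ) = (-2/3)/(5/3) = -2/5. Check: with r = -2/5, E = (-2/3, 2) and [XTE]:[VEX] = 6 as required.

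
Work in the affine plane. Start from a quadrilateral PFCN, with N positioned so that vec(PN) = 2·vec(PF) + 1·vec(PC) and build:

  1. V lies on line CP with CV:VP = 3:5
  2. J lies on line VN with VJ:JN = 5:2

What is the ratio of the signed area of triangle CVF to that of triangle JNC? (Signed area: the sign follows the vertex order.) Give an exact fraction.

[CVF]:[JNC] = 7/4

Set P = (0, 0), F = (1, 0), C = (0, 1), N = (2, 1); any affine frame gives the same invariant.
1. V lies on line CP with CV:VP = 3:5 ⇒ V = (0, 5/8)
2. J lies on line VN with VJ:JN = 5:2 ⇒ J = (10/7, 25/28)
2·[CVF] = 3/8, 2·[JNC] = 3/14
[CVF]:[JNC] = 3/8:3/14 = 7/4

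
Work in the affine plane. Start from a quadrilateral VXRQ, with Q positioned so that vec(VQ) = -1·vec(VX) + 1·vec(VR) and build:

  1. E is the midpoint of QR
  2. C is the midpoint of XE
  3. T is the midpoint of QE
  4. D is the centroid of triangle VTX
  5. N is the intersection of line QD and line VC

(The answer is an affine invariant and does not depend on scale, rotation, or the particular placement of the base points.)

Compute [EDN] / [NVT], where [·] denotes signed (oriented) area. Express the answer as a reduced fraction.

[EDN]:[NVT] = -4/75

Assign V = (0, 0), X = (1, 0), R = (0, 1), Q = (-1, 1) — the answer is frame-independent, so this choice is without loss of generality.
1. E is the midpoint of QR ⇒ E = (-1/2, 1)
2. C is the midpoint of XE ⇒ C = (1/4, 1/2)
3. T is the midpoint of QE ⇒ T = (-3/4, 1)
4. D is the centroid of triangle VTX ⇒ D = (1/12, 1/3)
5. N is the intersection of line QD and line VC ⇒ N = (5/34, 5/17)
2·[EDN] = 1/51, 2·[NVT] = -25/68
[EDN]:[NVT] = 1/51:-25/68 = -4/75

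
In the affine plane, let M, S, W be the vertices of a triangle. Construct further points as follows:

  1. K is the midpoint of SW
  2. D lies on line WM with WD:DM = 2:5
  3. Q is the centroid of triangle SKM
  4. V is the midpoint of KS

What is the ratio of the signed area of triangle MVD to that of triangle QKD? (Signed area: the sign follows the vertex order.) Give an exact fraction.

[MVD]:[QKD] = 45/14

Assign M = (0, 0), S = (1, 0), W = (0, 1) — the answer is frame-independent, so this choice is without loss of generality.
1. K is the midpoint of SW ⇒ K = (1/2, 1/2)
2. D lies on line WM with WD:DM = 2:5 ⇒ D = (0, 5/7)
3. Q is the centroid of triangle SKM ⇒ Q = (1/2, 1/6)
4. V is the midpoint of KS ⇒ V = (3/4, 1/4)
2·[MVD] = 15/28, 2·[QKD] = 1/6
[MVD]:[QKD] = 15/28:1/6 = 45/14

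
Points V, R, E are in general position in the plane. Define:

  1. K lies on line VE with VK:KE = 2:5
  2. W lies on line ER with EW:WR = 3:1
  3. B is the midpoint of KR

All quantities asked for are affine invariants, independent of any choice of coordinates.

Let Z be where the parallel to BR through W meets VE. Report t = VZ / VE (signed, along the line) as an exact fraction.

t = 13/28

Set V = (0, 0), R = (1, 0), E = (0, 1); any affine frame gives the same invariant.
1. K lies on line VE with VK:KE = 2:5 ⇒ K = (0, 2/7)
2. W lies on line ER with EW:WR = 3:1 ⇒ W = (3/4, 1/4)
3. B is the midpoint of KR ⇒ B = (1/2, 1/7)
through W parallel to BR: direction (1/2, -1/7); meets VE at Z = (0, 13/28)
Z = V + t·(E−V) with t = 13/28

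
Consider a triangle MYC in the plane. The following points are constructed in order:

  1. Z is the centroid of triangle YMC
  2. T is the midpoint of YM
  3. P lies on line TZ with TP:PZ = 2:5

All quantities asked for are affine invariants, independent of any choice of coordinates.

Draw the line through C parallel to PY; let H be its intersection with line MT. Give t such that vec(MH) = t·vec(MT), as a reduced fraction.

Set M = (0, 0), Y = (1, 0), C = (0, 1); any affine frame gives the same invariant.
1. Z is the centroid of triangle YMC ⇒ Z = (1/3, 1/3)
2. T is the midpoint of YM ⇒ T = (1/2, 0)
3. P lies on line TZ with TP:PZ = 2:5 ⇒ P = (19/42, 2/21)
through C parallel to PY: direction (23/42, -2/21); meets MT at H = (23/4, 0)
H = M + t·(T−M) with t = 23/2

t = 23/2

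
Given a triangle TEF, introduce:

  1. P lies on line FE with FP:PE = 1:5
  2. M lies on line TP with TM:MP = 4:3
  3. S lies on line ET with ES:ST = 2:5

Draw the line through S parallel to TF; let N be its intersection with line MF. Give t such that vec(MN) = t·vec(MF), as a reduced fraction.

Work in coordinates with T = (0, 0), E = (1, 0), F = (0, 1).
1. P lies on line FE with FP:PE = 1:5 ⇒ P = (1/6, 5/6)
2. M lies on line TP with TM:MP = 4:3 ⇒ M = (2/21, 10/21)
3. S lies on line ET with ES:ST = 2:5 ⇒ S = (5/7, 0)
through S parallel to TF: direction (0, 1); meets MF at N = (5/7, -41/14)
N = M + t·(F−M) with t = -13/2

t = -13/2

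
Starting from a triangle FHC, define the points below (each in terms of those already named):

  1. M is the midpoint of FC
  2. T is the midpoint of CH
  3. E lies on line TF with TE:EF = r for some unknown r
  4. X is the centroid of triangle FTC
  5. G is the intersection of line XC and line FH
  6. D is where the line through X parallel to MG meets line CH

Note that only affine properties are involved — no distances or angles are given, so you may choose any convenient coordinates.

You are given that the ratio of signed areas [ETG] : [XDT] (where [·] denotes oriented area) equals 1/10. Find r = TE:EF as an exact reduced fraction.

r = 1/4

Set F = (0, 0), H = (1, 0), C = (0, 1); any affine frame gives the same invariant.
1. M is the midpoint of FC ⇒ M = (0, 1/2)
2. T is the midpoint of CH ⇒ T = (1/2, 1/2)
3. With TE:EF = r, write λ = r/(r+1) so E = T + λ·(F−T); E is affine-linear in λ
4. X is the centroid of triangle FTC ⇒ X = (1/6, 1/2)
5. G is the intersection of line XC and line FH ⇒ G = (1/3, 0)
6. D is where the line through X parallel to MG meets line CH ⇒ D = (-1/2, 3/2)
Every point depending on E is an affine combination of E and λ-independent points, so each such coordinate is linear in λ; the λ² term in each signed area is a multiple of (F−T)×(F−T) = 0, so 2·[ETG] and 2·[XDT] are each linear in λ. Evaluating at λ=0 and λ=1:
  2·[ETG] = -1/6·λ,   2·[XDT] = -1/3
So [ETG]:[XDT] = (-1/6·λ) / (-1/3). Setting this equal to 1/10:
  -1/6·λ = 1/10·(-1/3)  ⇒  λ = 1/5
Then r = λ/(1−λ) = (1/5)/(4/5) = 1/4. Check: with r = 1/4, E = (2/5, 2/5) and [ETG]:[XDT] = 1/10 as required.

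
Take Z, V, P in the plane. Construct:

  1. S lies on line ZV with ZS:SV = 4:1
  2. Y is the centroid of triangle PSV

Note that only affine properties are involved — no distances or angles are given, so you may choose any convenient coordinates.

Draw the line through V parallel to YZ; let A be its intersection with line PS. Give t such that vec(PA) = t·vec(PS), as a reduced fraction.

t = 14/13

Work in coordinates with Z = (0, 0), V = (1, 0), P = (0, 1).
1. S lies on line ZV with ZS:SV = 4:1 ⇒ S = (4/5, 0)
2. Y is the centroid of triangle PSV ⇒ Y = (3/5, 1/3)
through V parallel to YZ: direction (-3/5, -1/3); meets PS at A = (56/65, -1/13)
A = P + t·(S−P) with t = 14/13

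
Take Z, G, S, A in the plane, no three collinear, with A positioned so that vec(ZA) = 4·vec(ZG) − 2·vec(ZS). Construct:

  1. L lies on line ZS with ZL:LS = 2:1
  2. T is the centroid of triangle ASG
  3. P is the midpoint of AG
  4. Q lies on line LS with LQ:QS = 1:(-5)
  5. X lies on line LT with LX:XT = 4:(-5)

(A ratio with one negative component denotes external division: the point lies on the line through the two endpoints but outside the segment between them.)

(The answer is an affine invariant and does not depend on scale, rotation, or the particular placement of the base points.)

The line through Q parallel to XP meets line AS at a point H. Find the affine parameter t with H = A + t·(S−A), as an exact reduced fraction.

Set Z = (0, 0), G = (1, 0), S = (0, 1), A = (4, -2); any affine frame gives the same invariant.
1. L lies on line ZS with ZL:LS = 2:1 ⇒ L = (0, 2/3)
2. T is the centroid of triangle ASG ⇒ T = (5/3, -1/3)
3. P is the midpoint of AG ⇒ P = (5/2, -1)
4. Q lies on line LS with LQ:QS = 1:(-5) ⇒ Q = (0, 7/12)
5. X lies on line LT with LX:XT = 4:(-5) ⇒ X = (-20/3, 14/3)
through Q parallel to XP: direction (55/6, -17/3); meets AS at H = (275/87, -159/116)
H = A + t·(S−A) with t = 73/348

t = 73/348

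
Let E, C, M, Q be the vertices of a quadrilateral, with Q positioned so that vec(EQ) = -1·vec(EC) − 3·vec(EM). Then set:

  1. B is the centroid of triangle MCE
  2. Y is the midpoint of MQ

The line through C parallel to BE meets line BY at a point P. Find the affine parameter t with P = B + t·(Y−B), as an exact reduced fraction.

Work in coordinates with E = (0, 0), C = (1, 0), M = (0, 1), Q = (-1, -3).
1. B is the centroid of triangle MCE ⇒ B = (1/3, 1/3)
2. Y is the midpoint of MQ ⇒ Y = (-1/2, -1)
through C parallel to BE: direction (-1/3, -1/3); meets BY at P = (-4/3, -7/3)
P = B + t·(Y−B) with t = 2

t = 2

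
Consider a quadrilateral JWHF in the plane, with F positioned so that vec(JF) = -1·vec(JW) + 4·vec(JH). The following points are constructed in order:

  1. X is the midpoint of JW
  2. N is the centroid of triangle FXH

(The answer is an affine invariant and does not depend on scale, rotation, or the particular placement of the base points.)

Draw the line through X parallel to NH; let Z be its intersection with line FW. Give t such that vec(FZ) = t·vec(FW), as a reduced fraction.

t = 1/2

Choose coordinates J = (0, 0), W = (1, 0), H = (0, 1), F = (-1, 4).
1. X is the midpoint of JW ⇒ X = (1/2, 0)
2. N is the centroid of triangle FXH ⇒ N = (-1/6, 5/3)
through X parallel to NH: direction (1/6, -2/3); meets FW at Z = (0, 2)
Z = F + t·(W−F) with t = 1/2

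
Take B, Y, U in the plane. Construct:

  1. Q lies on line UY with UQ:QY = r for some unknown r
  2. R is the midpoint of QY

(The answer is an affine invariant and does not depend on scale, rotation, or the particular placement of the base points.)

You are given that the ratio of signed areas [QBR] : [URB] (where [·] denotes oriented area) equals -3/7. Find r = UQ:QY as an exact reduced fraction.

r = 2/3

Assign B = (0, 0), Y = (1, 0), U = (0, 1) — the answer is frame-independent, so this choice is without loss of generality.
1. With UQ:QY = r, write λ = r/(r+1) so Q = U + λ·(Y−U); Q is affine-linear in λ
2. R is the midpoint of QY ⇒ R is an affine combination of earlier points and hence also affine-linear in λ
Every point depending on Q is an affine combination of Q and λ-independent points, so each such coordinate is linear in λ; the λ² term in each signed area is a multiple of (Y−U)×(Y−U) = 0, so 2·[QBR] and 2·[URB] are each linear in λ. Evaluating at λ=0 and λ=1:
  2·[QBR] = -1/2·λ + 1/2,   2·[URB] = -1/2·λ − 1/2
So [QBR]:[URB] = (-1/2·λ + 1/2) / (-1/2·λ − 1/2). Setting this equal to -3/7:
  -1/2·λ + 1/2 = -3/7·(-1/2·λ − 1/2)  ⇒  λ = 2/5
Then r = λ/(1−λ) = (2/5)/(3/5) = 2/3. Check: with r = 2/3, Q = (2/5, 3/5) and [QBR]:[URB] = -3/7 as required.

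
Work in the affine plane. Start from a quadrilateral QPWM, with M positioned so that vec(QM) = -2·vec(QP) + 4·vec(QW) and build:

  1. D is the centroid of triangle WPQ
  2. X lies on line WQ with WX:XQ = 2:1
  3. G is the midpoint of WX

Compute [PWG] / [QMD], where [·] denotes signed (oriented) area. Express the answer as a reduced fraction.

[PWG]:[QMD] = -1/6

Assign Q = (0, 0), P = (1, 0), W = (0, 1), M = (-2, 4) — the answer is frame-independent, so this choice is without loss of generality.
1. D is the centroid of triangle WPQ ⇒ D = (1/3, 1/3)
2. X lies on line WQ with WX:XQ = 2:1 ⇒ X = (0, 1/3)
3. G is the midpoint of WX ⇒ G = (0, 2/3)
2·[PWG] = 1/3, 2·[QMD] = -2
[PWG]:[QMD] = 1/3:-2 = -1/6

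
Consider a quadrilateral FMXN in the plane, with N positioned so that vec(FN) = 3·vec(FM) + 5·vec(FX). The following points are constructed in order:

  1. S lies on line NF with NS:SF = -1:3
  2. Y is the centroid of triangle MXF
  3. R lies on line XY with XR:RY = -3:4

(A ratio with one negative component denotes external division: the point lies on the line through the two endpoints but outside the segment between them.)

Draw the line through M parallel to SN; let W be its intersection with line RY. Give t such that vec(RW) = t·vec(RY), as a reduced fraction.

t = 57/44

Assign F = (0, 0), M = (1, 0), X = (0, 1), N = (3, 5) — the answer is frame-independent, so this choice is without loss of generality.
1. S lies on line NF with NS:SF = -1:3 ⇒ S = (9/2, 15/2)
2. Y is the centroid of triangle MXF ⇒ Y = (1/3, 1/3)
3. R lies on line XY with XR:RY = -3:4 ⇒ R = (-1, 3)
through M parallel to SN: direction (-3/2, -5/2); meets RY at W = (8/11, -5/11)
W = R + t·(Y−R) with t = 57/44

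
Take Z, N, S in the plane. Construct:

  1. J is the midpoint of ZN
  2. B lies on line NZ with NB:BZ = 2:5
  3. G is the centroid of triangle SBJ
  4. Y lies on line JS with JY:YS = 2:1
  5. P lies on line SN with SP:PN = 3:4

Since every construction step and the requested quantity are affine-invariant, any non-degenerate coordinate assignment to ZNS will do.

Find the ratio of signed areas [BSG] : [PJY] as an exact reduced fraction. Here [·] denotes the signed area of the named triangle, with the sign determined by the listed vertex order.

Choose coordinates Z = (0, 0), N = (1, 0), S = (0, 1).
1. J is the midpoint of ZN ⇒ J = (1/2, 0)
2. B lies on line NZ with NB:BZ = 2:5 ⇒ B = (5/7, 0)
3. G is the centroid of triangle SBJ ⇒ G = (17/42, 1/3)
4. Y lies on line JS with JY:YS = 2:1 ⇒ Y = (1/6, 2/3)
5. P lies on line SN with SP:PN = 3:4 ⇒ P = (3/7, 4/7)
2·[BSG] = 1/14, 2·[PJY] = -1/7
[BSG]:[PJY] = 1/14:-1/7 = -1/2

[BSG]:[PJY] = -1/2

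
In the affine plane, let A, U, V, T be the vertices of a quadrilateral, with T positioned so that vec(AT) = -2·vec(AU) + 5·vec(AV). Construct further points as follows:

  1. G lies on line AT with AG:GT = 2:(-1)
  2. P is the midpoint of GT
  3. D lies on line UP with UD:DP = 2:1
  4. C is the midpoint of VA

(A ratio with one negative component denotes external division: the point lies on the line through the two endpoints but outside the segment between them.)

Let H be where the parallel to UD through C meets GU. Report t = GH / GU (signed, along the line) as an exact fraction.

Assign A = (0, 0), U = (1, 0), V = (0, 1), T = (-2, 5) — the answer is frame-independent, so this choice is without loss of generality.
1. G lies on line AT with AG:GT = 2:(-1) ⇒ G = (-4, 10)
2. P is the midpoint of GT ⇒ P = (-3, 15/2)
3. D lies on line UP with UD:DP = 2:1 ⇒ D = (-5/3, 5)
4. C is the midpoint of VA ⇒ C = (0, 1/2)
through C parallel to UD: direction (-8/3, 5); meets GU at H = (12, -22)
H = G + t·(U−G) with t = 16/5

t = 16/5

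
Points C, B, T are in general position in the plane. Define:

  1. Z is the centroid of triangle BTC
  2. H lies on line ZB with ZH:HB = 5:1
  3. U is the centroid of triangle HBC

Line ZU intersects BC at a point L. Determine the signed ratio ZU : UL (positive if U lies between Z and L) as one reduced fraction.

ZU:UL = 17

Assign C = (0, 0), B = (1, 0), T = (0, 1) — the answer is frame-independent, so this choice is without loss of generality.
1. Z is the centroid of triangle BTC ⇒ Z = (1/3, 1/3)
2. H lies on line ZB with ZH:HB = 5:1 ⇒ H = (8/9, 1/18)
3. U is the centroid of triangle HBC ⇒ U = (17/27, 1/54)
line ZU meets BC at L = (11/17, 0)
U = Z + t·(L−Z) with t = 17/18, so ZU:UL = 17/18:1/18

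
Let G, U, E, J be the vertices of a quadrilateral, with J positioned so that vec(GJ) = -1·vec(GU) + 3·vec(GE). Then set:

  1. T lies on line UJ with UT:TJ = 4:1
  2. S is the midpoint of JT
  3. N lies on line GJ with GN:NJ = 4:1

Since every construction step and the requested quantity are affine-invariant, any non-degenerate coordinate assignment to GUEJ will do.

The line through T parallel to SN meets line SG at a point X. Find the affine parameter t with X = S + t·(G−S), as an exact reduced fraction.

Set G = (0, 0), U = (1, 0), E = (0, 1), J = (-1, 3); any affine frame gives the same invariant.
1. T lies on line UJ with UT:TJ = 4:1 ⇒ T = (-3/5, 12/5)
2. S is the midpoint of JT ⇒ S = (-4/5, 27/10)
3. N lies on line GJ with GN:NJ = 4:1 ⇒ N = (-4/5, 12/5)
through T parallel to SN: direction (0, -3/10); meets SG at X = (-3/5, 81/40)
X = S + t·(G−S) with t = 1/4

t = 1/4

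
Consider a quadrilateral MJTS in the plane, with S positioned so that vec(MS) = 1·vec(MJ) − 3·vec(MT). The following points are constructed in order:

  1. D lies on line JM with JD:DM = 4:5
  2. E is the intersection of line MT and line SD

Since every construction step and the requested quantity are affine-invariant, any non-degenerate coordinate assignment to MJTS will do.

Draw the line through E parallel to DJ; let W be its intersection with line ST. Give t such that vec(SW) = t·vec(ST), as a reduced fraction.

t = 27/16

Assign M = (0, 0), J = (1, 0), T = (0, 1), S = (1, -3) — the answer is frame-independent, so this choice is without loss of generality.
1. D lies on line JM with JD:DM = 4:5 ⇒ D = (5/9, 0)
2. E is the intersection of line MT and line SD ⇒ E = (0, 15/4)
through E parallel to DJ: direction (4/9, 0); meets ST at W = (-11/16, 15/4)
W = S + t·(T−S) with t = 27/16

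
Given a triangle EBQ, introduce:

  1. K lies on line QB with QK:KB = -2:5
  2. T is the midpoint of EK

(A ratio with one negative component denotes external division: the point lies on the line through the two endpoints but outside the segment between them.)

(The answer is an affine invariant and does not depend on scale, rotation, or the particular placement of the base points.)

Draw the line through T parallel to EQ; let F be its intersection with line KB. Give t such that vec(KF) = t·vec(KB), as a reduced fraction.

Set E = (0, 0), B = (1, 0), Q = (0, 1); any affine frame gives the same invariant.
1. K lies on line QB with QK:KB = -2:5 ⇒ K = (-2/3, 5/3)
2. T is the midpoint of EK ⇒ T = (-1/3, 5/6)
through T parallel to EQ: direction (0, 1); meets KB at F = (-1/3, 4/3)
F = K + t·(B−K) with t = 1/5

t = 1/5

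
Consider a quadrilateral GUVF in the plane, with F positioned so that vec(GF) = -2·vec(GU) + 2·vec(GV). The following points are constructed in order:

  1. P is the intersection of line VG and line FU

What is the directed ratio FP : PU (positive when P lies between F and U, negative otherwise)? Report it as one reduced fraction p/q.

Choose coordinates G = (0, 0), U = (1, 0), V = (0, 1), F = (-2, 2).
1. P is the intersection of line VG and line FU ⇒ P = (0, 2/3)
P = F + t·(U−F) with t = 2/3, so FP:PU = t:(1−t) = 2/3:1/3

FP:PU = 2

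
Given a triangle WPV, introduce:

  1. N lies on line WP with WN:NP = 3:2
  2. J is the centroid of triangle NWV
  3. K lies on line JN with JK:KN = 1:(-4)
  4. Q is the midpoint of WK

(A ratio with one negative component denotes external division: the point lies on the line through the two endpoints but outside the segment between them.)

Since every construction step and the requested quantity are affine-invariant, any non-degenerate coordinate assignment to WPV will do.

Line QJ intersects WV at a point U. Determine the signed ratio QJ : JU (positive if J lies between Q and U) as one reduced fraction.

Set W = (0, 0), P = (1, 0), V = (0, 1); any affine frame gives the same invariant.
1. N lies on line WP with WN:NP = 3:2 ⇒ N = (3/5, 0)
2. J is the centroid of triangle NWV ⇒ J = (1/5, 1/3)
3. K lies on line JN with JK:KN = 1:(-4) ⇒ K = (1/15, 4/9)
4. Q is the midpoint of WK ⇒ Q = (1/30, 2/9)
line QJ meets WV at U = (0, 1/5)
J = Q + t·(U−Q) with t = -5, so QJ:JU = -5:6

QJ:JU = -5/6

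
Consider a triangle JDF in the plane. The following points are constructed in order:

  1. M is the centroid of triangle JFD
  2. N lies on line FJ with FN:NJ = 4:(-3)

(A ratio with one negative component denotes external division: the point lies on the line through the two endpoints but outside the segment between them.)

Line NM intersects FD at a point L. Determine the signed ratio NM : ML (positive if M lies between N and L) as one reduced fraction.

Set J = (0, 0), D = (1, 0), F = (0, 1); any affine frame gives the same invariant.
1. M is the centroid of triangle JFD ⇒ M = (1/3, 1/3)
2. N lies on line FJ with FN:NJ = 4:(-3) ⇒ N = (0, -3)
line NM meets FD at L = (4/11, 7/11)
M = N + t·(L−N) with t = 11/12, so NM:ML = 11/12:1/12

NM:ML = 11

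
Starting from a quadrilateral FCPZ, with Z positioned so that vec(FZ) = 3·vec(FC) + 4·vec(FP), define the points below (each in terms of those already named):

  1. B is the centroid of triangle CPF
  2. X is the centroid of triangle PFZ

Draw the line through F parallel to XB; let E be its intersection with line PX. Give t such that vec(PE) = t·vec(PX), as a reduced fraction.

Set F = (0, 0), C = (1, 0), P = (0, 1), Z = (3, 4); any affine frame gives the same invariant.
1. B is the centroid of triangle CPF ⇒ B = (1/3, 1/3)
2. X is the centroid of triangle PFZ ⇒ X = (1, 5/3)
through F parallel to XB: direction (-2/3, -4/3); meets PX at E = (3/4, 3/2)
E = P + t·(X−P) with t = 3/4

t = 3/4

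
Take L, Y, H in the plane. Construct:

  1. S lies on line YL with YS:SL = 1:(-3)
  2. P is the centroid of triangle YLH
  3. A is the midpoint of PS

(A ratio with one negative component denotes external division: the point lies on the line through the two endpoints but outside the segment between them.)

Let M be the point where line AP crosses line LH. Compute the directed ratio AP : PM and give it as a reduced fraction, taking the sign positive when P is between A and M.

Work in coordinates with L = (0, 0), Y = (1, 0), H = (0, 1).
1. S lies on line YL with YS:SL = 1:(-3) ⇒ S = (3/2, 0)
2. P is the centroid of triangle YLH ⇒ P = (1/3, 1/3)
3. A is the midpoint of PS ⇒ A = (11/12, 1/6)
line AP meets LH at M = (0, 3/7)
P = A + t·(M−A) with t = 7/11, so AP:PM = 7/11:4/11

AP:PM = 7/4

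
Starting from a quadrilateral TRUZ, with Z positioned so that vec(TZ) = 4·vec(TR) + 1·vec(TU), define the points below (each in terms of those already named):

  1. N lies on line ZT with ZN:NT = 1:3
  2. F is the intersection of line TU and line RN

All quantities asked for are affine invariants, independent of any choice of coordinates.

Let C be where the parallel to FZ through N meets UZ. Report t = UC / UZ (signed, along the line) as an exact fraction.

t = 41/44

Set T = (0, 0), R = (1, 0), U = (0, 1), Z = (4, 1); any affine frame gives the same invariant.
1. N lies on line ZT with ZN:NT = 1:3 ⇒ N = (3, 3/4)
2. F is the intersection of line TU and line RN ⇒ F = (0, -3/8)
through N parallel to FZ: direction (4, 11/8); meets UZ at C = (41/11, 1)
C = U + t·(Z−U) with t = 41/44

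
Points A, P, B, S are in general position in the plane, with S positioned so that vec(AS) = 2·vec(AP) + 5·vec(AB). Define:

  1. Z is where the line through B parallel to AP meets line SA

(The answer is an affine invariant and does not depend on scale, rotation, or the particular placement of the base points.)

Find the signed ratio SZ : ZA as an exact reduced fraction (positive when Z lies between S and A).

SZ:ZA = 4

Work in coordinates with A = (0, 0), P = (1, 0), B = (0, 1), S = (2, 5).
1. Z is where the line through B parallel to AP meets line SA ⇒ Z = (2/5, 1)
Z = S + t·(A−S) with t = 4/5, so SZ:ZA = t:(1−t) = 4/5:1/5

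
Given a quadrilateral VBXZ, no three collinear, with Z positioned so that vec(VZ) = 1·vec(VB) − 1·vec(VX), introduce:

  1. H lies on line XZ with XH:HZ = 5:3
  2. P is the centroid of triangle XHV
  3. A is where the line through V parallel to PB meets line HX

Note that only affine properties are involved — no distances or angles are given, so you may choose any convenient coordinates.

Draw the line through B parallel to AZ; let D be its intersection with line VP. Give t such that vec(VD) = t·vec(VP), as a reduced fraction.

t = 3

Set V = (0, 0), B = (1, 0), X = (0, 1), Z = (1, -1); any affine frame gives the same invariant.
1. H lies on line XZ with XH:HZ = 5:3 ⇒ H = (5/8, -1/4)
2. P is the centroid of triangle XHV ⇒ P = (5/24, 1/4)
3. A is where the line through V parallel to PB meets line HX ⇒ A = (19/32, -3/16)
through B parallel to AZ: direction (13/32, -13/16); meets VP at D = (5/8, 3/4)
D = V + t·(P−V) with t = 3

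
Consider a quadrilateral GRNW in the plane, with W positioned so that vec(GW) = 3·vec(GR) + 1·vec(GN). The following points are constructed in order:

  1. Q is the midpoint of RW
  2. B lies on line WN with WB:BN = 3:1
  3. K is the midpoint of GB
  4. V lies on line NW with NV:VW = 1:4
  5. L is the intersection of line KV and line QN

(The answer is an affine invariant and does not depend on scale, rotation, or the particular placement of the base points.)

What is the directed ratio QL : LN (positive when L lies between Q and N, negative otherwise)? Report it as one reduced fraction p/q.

QL:LN = 65/24

Choose coordinates G = (0, 0), R = (1, 0), N = (0, 1), W = (3, 1).
1. Q is the midpoint of RW ⇒ Q = (2, 1/2)
2. B lies on line WN with WB:BN = 3:1 ⇒ B = (3/4, 1)
3. K is the midpoint of GB ⇒ K = (3/8, 1/2)
4. V lies on line NW with NV:VW = 1:4 ⇒ V = (3/5, 1)
5. L is the intersection of line KV and line QN ⇒ L = (48/89, 77/89)
L = Q + t·(N−Q) with t = 65/89, so QL:LN = t:(1−t) = 65/89:24/89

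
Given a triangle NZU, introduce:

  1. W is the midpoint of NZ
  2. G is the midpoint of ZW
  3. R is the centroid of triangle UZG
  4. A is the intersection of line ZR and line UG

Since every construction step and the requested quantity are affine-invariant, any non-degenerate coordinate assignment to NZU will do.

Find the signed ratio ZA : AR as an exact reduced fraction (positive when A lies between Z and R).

Assign N = (0, 0), Z = (1, 0), U = (0, 1) — the answer is frame-independent, so this choice is without loss of generality.
1. W is the midpoint of NZ ⇒ W = (1/2, 0)
2. G is the midpoint of ZW ⇒ G = (3/4, 0)
3. R is the centroid of triangle UZG ⇒ R = (7/12, 1/3)
4. A is the intersection of line ZR and line UG ⇒ A = (3/8, 1/2)
A = Z + t·(R−Z) with t = 3/2, so ZA:AR = t:(1−t) = 3/2:-1/2

ZA:AR = -3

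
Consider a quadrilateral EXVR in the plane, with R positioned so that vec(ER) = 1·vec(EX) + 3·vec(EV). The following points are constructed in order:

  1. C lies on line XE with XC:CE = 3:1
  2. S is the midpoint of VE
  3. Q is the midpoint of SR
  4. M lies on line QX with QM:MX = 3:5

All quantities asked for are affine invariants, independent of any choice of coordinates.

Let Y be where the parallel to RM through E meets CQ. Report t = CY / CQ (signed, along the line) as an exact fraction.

t = 61/9

Set E = (0, 0), X = (1, 0), V = (0, 1), R = (1, 3); any affine frame gives the same invariant.
1. C lies on line XE with XC:CE = 3:1 ⇒ C = (1/4, 0)
2. S is the midpoint of VE ⇒ S = (0, 1/2)
3. Q is the midpoint of SR ⇒ Q = (1/2, 7/4)
4. M lies on line QX with QM:MX = 3:5 ⇒ M = (11/16, 35/32)
through E parallel to RM: direction (-5/16, -61/32); meets CQ at Y = (35/18, 427/36)
Y = C + t·(Q−C) with t = 61/9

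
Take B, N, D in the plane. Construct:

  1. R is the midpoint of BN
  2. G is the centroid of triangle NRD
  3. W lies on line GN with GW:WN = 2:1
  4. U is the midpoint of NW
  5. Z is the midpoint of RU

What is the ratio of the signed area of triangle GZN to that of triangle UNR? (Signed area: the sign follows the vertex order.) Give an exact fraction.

[GZN]:[UNR] = -3

Assign B = (0, 0), N = (1, 0), D = (0, 1) — the answer is frame-independent, so this choice is without loss of generality.
1. R is the midpoint of BN ⇒ R = (1/2, 0)
2. G is the centroid of triangle NRD ⇒ G = (1/2, 1/3)
3. W lies on line GN with GW:WN = 2:1 ⇒ W = (5/6, 1/9)
4. U is the midpoint of NW ⇒ U = (11/12, 1/18)
5. Z is the midpoint of RU ⇒ Z = (17/24, 1/36)
2·[GZN] = 1/12, 2·[UNR] = -1/36
[GZN]:[UNR] = 1/12:-1/36 = -3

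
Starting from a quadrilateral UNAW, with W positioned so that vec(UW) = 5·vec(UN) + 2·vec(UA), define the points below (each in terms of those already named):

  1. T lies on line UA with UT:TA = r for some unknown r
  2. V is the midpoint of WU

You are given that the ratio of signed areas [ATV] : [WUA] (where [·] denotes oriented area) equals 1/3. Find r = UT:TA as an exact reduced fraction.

Set U = (0, 0), N = (1, 0), A = (0, 1), W = (5, 2); any affine frame gives the same invariant.
1. With UT:TA = r, write λ = r/(r+1) so T = U + λ·(A−U); T is affine-linear in λ
2. V is the midpoint of WU ⇒ V = (5/2, 1)
Every point depending on T is an affine combination of T and λ-independent points, so each such coordinate is linear in λ; the λ² term in each signed area is a multiple of (A−U)×(A−U) = 0, so 2·[ATV] and 2·[WUA] are each linear in λ. Evaluating at λ=0 and λ=1:
  2·[ATV] = -5/2·λ + 5/2,   2·[WUA] = -5
So [ATV]:[WUA] = (-5/2·λ + 5/2) / (-5). Setting this equal to 1/3:
  -5/2·λ + 5/2 = 1/3·(-5)  ⇒  λ = 5/3
Then r = λ/(1−λ) = (5/3)/(-2/3) = -5/2. Check: with r = -5/2, T = (0, 5/3) and [ATV]:[WUA] = 1/3 as required.

r = -5/2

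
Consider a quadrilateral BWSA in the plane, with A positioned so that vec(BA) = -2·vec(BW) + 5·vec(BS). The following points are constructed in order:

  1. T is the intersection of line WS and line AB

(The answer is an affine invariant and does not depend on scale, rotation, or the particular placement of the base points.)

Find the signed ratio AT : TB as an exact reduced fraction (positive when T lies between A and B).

AT:TB = 2

Assign B = (0, 0), W = (1, 0), S = (0, 1), A = (-2, 5) — the answer is frame-independent, so this choice is without loss of generality.
1. T is the intersection of line WS and line AB ⇒ T = (-2/3, 5/3)
T = A + t·(B−A) with t = 2/3, so AT:TB = t:(1−t) = 2/3:1/3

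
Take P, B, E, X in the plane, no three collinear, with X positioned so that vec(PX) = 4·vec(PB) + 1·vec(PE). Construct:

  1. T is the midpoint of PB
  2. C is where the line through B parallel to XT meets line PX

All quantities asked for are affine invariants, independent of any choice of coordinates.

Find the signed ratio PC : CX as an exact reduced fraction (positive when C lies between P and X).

PC:CX = -2

Choose coordinates P = (0, 0), B = (1, 0), E = (0, 1), X = (4, 1).
1. T is the midpoint of PB ⇒ T = (1/2, 0)
2. C is where the line through B parallel to XT meets line PX ⇒ C = (8, 2)
C = P + t·(X−P) with t = 2, so PC:CX = t:(1−t) = 2:-1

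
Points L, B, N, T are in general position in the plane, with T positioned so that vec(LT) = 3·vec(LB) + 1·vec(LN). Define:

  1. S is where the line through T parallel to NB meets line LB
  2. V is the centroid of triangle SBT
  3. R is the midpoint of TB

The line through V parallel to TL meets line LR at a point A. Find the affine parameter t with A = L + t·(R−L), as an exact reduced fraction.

t = 10/3

Assign L = (0, 0), B = (1, 0), N = (0, 1), T = (3, 1) — the answer is frame-independent, so this choice is without loss of generality.
1. S is where the line through T parallel to NB meets line LB ⇒ S = (4, 0)
2. V is the centroid of triangle SBT ⇒ V = (8/3, 1/3)
3. R is the midpoint of TB ⇒ R = (2, 1/2)
through V parallel to TL: direction (-3, -1); meets LR at A = (20/3, 5/3)
A = L + t·(R−L) with t = 10/3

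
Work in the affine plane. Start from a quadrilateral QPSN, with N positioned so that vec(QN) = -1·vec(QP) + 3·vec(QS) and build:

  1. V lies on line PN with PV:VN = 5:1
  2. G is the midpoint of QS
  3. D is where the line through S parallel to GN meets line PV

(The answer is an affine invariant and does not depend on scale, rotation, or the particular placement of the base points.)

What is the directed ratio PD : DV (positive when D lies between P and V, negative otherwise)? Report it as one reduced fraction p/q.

PD:DV = 9

Assign Q = (0, 0), P = (1, 0), S = (0, 1), N = (-1, 3) — the answer is frame-independent, so this choice is without loss of generality.
1. V lies on line PN with PV:VN = 5:1 ⇒ V = (-2/3, 5/2)
2. G is the midpoint of QS ⇒ G = (0, 1/2)
3. D is where the line through S parallel to GN meets line PV ⇒ D = (-1/2, 9/4)
D = P + t·(V−P) with t = 9/10, so PD:DV = t:(1−t) = 9/10:1/10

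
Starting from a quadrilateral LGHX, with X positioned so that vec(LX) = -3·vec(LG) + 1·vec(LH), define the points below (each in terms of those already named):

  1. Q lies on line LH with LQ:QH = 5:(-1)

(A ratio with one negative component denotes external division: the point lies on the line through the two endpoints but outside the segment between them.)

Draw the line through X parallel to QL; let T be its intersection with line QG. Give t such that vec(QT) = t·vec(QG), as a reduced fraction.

t = -3

Choose coordinates L = (0, 0), G = (1, 0), H = (0, 1), X = (-3, 1).
1. Q lies on line LH with LQ:QH = 5:(-1) ⇒ Q = (0, 5/4)
through X parallel to QL: direction (0, -5/4); meets QG at T = (-3, 5)
T = Q + t·(G−Q) with t = -3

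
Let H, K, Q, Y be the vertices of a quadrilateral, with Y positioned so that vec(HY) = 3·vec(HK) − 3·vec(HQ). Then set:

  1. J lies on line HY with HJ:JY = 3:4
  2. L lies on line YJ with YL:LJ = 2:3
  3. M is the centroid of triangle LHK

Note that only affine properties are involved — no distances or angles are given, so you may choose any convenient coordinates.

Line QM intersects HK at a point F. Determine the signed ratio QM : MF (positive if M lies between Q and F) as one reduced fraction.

QM:MF = -62/27

Assign H = (0, 0), K = (1, 0), Q = (0, 1), Y = (3, -3) — the answer is frame-independent, so this choice is without loss of generality.
1. J lies on line HY with HJ:JY = 3:4 ⇒ J = (9/7, -9/7)
2. L lies on line YJ with YL:LJ = 2:3 ⇒ L = (81/35, -81/35)
3. M is the centroid of triangle LHK ⇒ M = (116/105, -27/35)
line QM meets HK at F = (58/93, 0)
M = Q + t·(F−Q) with t = 62/35, so QM:MF = 62/35:-27/35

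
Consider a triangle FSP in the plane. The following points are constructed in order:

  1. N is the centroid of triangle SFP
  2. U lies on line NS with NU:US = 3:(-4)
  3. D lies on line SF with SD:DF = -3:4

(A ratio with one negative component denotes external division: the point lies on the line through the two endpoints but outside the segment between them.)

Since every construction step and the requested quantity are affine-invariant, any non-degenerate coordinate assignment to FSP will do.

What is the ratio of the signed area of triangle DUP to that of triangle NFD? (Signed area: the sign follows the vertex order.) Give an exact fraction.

Choose coordinates F = (0, 0), S = (1, 0), P = (0, 1).
1. N is the centroid of triangle SFP ⇒ N = (1/3, 1/3)
2. U lies on line NS with NU:US = 3:(-4) ⇒ U = (-5/3, 4/3)
3. D lies on line SF with SD:DF = -3:4 ⇒ D = (4, 0)
2·[DUP] = -1/3, 2·[NFD] = 4/3
[DUP]:[NFD] = -1/3:4/3 = -1/4

[DUP]:[NFD] = -1/4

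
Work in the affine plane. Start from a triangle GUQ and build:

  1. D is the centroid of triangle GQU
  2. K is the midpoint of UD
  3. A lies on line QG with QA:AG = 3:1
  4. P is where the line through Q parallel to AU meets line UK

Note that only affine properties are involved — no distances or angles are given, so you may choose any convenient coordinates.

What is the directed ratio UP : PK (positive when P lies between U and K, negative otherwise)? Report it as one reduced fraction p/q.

Work in coordinates with G = (0, 0), U = (1, 0), Q = (0, 1).
1. D is the centroid of triangle GQU ⇒ D = (1/3, 1/3)
2. K is the midpoint of UD ⇒ K = (2/3, 1/6)
3. A lies on line QG with QA:AG = 3:1 ⇒ A = (0, 1/4)
4. P is where the line through Q parallel to AU meets line UK ⇒ P = (-2, 3/2)
P = U + t·(K−U) with t = 9, so UP:PK = t:(1−t) = 9:-8

UP:PK = -9/8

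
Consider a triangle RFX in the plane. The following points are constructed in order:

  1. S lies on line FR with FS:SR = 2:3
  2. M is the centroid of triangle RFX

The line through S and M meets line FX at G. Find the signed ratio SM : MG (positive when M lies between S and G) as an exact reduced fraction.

Assign R = (0, 0), F = (1, 0), X = (0, 1) — the answer is frame-independent, so this choice is without loss of generality.
1. S lies on line FR with FS:SR = 2:3 ⇒ S = (3/5, 0)
2. M is the centroid of triangle RFX ⇒ M = (1/3, 1/3)
line SM meets FX at G = (-1, 2)
M = S + t·(G−S) with t = 1/6, so SM:MG = 1/6:5/6

SM:MG = 1/5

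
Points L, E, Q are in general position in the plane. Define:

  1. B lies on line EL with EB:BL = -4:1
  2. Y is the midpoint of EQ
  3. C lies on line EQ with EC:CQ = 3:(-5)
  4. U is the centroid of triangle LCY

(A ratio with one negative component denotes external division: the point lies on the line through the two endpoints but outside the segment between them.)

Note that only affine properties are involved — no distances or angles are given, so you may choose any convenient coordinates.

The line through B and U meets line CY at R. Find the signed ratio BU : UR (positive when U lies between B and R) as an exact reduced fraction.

BU:UR = 3

Choose coordinates L = (0, 0), E = (1, 0), Q = (0, 1).
1. B lies on line EL with EB:BL = -4:1 ⇒ B = (-1/3, 0)
2. Y is the midpoint of EQ ⇒ Y = (1/2, 1/2)
3. C lies on line EQ with EC:CQ = 3:(-5) ⇒ C = (5/2, -3/2)
4. U is the centroid of triangle LCY ⇒ U = (1, -1/3)
line BU meets CY at R = (13/9, -4/9)
U = B + t·(R−B) with t = 3/4, so BU:UR = 3/4:1/4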